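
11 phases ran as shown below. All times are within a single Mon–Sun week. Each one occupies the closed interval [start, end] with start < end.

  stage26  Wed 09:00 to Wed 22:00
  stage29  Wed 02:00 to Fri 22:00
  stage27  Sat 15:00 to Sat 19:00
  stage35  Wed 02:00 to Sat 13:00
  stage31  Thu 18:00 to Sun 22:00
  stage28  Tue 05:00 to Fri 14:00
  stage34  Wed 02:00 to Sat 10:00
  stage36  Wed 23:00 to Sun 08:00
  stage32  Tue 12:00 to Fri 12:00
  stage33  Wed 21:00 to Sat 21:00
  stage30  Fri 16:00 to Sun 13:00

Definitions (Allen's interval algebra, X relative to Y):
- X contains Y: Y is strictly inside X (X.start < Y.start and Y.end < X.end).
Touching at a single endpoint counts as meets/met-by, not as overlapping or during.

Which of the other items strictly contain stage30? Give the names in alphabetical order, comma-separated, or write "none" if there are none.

Target stage30 = [Fri 16:00, Sun 13:00].
stage26 [Wed 09:00, Wed 22:00] → before → no.
stage27 [Sat 15:00, Sat 19:00] → during → no.
stage28 [Tue 05:00, Fri 14:00] → before → no.
stage29 [Wed 02:00, Fri 22:00] → overlaps → no.
stage31 [Thu 18:00, Sun 22:00] → contains → yes.
stage32 [Tue 12:00, Fri 12:00] → before → no.
stage33 [Wed 21:00, Sat 21:00] → overlaps → no.
stage34 [Wed 02:00, Sat 10:00] → overlaps → no.
stage35 [Wed 02:00, Sat 13:00] → overlaps → no.
stage36 [Wed 23:00, Sun 08:00] → overlaps → no.
Result: stage31.

stage31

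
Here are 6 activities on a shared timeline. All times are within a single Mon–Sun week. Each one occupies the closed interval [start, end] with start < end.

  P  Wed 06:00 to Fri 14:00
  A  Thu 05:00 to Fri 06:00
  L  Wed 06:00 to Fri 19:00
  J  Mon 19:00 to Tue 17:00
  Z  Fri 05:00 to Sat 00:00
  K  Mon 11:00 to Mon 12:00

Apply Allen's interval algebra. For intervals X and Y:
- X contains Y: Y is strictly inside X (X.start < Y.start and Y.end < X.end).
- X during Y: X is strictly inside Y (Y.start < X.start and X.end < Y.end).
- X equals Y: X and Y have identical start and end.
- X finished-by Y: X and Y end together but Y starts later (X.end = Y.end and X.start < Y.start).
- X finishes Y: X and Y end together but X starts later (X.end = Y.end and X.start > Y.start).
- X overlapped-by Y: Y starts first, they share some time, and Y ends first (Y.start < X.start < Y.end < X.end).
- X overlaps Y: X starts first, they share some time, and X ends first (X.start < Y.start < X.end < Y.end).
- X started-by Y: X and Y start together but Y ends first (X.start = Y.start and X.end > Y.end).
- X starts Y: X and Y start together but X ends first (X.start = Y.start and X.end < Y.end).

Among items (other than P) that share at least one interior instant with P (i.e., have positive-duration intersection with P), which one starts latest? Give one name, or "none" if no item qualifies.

Target P = [Wed 06:00, Fri 14:00].
A [Thu 05:00, Fri 06:00] → during → candidate.
J [Mon 19:00, Tue 17:00] → before → excluded.
K [Mon 11:00, Mon 12:00] → before → excluded.
L [Wed 06:00, Fri 19:00] → started-by → candidate.
Z [Fri 05:00, Sat 00:00] → overlapped-by → candidate.
Among candidates, latest start is Fri 05:00 → Z.

Z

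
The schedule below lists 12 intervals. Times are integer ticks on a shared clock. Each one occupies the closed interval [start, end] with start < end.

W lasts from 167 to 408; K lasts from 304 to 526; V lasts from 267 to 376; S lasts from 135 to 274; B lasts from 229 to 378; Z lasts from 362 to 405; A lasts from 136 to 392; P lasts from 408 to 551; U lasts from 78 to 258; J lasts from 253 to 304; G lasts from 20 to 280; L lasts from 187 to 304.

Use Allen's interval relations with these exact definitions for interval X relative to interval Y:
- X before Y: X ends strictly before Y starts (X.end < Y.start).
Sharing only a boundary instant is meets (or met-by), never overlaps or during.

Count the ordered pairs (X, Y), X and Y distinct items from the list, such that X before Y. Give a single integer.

Checking all 132 ordered pairs for relation 'before'; matching pairs in alphabetical order:
(A, P): A before P ✓
(B, P): B before P ✓
(G, K): G before K ✓
(G, P): G before P ✓
(G, Z): G before Z ✓
(J, P): J before P ✓
(J, Z): J before Z ✓
(L, P): L before P ✓
(L, Z): L before Z ✓
(S, K): S before K ✓
(S, P): S before P ✓
(S, Z): S before Z ✓
(U, K): U before K ✓
(U, P): U before P ✓
(U, V): U before V ✓
(U, Z): U before Z ✓
(V, P): V before P ✓
(Z, P): Z before P ✓
Count: 18.

18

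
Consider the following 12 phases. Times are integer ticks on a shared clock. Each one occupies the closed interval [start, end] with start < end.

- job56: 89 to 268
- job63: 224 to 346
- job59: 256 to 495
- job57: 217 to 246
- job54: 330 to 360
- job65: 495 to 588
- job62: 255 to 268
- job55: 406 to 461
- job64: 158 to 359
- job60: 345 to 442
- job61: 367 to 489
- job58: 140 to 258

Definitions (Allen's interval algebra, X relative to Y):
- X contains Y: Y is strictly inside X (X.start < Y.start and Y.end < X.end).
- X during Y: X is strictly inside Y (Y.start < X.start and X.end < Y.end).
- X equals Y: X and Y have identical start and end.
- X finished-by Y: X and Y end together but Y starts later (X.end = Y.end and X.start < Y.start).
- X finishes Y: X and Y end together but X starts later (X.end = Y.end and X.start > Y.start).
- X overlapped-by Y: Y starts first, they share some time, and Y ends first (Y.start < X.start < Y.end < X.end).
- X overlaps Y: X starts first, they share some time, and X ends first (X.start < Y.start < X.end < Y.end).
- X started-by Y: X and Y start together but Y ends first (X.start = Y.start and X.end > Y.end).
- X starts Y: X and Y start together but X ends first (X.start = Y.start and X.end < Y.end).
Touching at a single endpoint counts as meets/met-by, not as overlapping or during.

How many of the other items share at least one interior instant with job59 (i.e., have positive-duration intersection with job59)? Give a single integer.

9

Target job59 = [256, 495].
job54 [330, 360] → during → counts.
job55 [406, 461] → during → counts.
job56 [89, 268] → overlaps → counts.
job57 [217, 246] → before → no.
job58 [140, 258] → overlaps → counts.
job60 [345, 442] → during → counts.
job61 [367, 489] → during → counts.
job62 [255, 268] → overlaps → counts.
job63 [224, 346] → overlaps → counts.
job64 [158, 359] → overlaps → counts.
job65 [495, 588] → met-by → no.
Total: 9.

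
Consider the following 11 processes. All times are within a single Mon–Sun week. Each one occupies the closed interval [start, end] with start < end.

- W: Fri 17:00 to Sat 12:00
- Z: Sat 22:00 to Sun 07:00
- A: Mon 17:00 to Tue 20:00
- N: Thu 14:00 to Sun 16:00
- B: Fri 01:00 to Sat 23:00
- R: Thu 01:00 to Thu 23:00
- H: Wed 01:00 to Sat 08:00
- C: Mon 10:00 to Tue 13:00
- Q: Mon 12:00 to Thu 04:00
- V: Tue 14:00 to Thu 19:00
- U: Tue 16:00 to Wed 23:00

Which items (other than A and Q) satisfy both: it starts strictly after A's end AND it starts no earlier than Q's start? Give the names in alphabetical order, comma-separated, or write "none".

Conditions: its start is strictly after A's end (X.start > Tue 20:00) AND its start is no earlier than Q's start (X.start >= Mon 12:00).
B: start Fri 01:00 > Tue 20:00? ✓; start Fri 01:00 >= Mon 12:00? ✓ → yes.
C: start Mon 10:00 > Tue 20:00? ✗; start Mon 10:00 >= Mon 12:00? ✗ → no.
H: start Wed 01:00 > Tue 20:00? ✓; start Wed 01:00 >= Mon 12:00? ✓ → yes.
N: start Thu 14:00 > Tue 20:00? ✓; start Thu 14:00 >= Mon 12:00? ✓ → yes.
R: start Thu 01:00 > Tue 20:00? ✓; start Thu 01:00 >= Mon 12:00? ✓ → yes.
U: start Tue 16:00 > Tue 20:00? ✗; start Tue 16:00 >= Mon 12:00? ✓ → no.
V: start Tue 14:00 > Tue 20:00? ✗; start Tue 14:00 >= Mon 12:00? ✓ → no.
W: start Fri 17:00 > Tue 20:00? ✓; start Fri 17:00 >= Mon 12:00? ✓ → yes.
Z: start Sat 22:00 > Tue 20:00? ✓; start Sat 22:00 >= Mon 12:00? ✓ → yes.
Result: B, H, N, R, W, Z.

B, H, N, R, W, Z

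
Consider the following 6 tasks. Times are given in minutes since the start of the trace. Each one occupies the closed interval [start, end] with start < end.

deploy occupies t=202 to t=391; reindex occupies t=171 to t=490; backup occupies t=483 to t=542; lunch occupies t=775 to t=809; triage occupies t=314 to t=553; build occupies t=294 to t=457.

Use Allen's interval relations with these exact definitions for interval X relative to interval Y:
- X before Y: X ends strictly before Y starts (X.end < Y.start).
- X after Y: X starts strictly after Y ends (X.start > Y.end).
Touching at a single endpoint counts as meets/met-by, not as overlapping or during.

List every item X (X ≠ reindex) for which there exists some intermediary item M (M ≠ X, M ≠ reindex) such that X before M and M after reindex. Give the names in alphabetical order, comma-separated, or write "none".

Target reindex = [t=171, t=490].
Intermediaries M with M after reindex: lunch.
Via lunch — items with X before lunch: backup, build, deploy, triage.
Union: backup, build, deploy, triage.

backup, build, deploy, triage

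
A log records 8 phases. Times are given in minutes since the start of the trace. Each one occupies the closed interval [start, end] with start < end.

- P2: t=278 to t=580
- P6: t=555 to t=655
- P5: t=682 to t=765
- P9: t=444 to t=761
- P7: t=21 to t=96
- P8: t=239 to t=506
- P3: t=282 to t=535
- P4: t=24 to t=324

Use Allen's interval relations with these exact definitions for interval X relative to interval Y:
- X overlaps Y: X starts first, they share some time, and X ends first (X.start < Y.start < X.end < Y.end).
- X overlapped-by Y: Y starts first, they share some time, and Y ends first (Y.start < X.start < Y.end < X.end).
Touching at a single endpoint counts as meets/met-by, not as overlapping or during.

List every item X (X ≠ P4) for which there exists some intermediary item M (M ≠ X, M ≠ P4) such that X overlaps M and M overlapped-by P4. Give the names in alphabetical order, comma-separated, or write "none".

Target P4 = [t=24, t=324].
Intermediaries M with M overlapped-by P4: P2, P3, P8.
Via P2 — items with X overlaps P2: P8.
Via P3 — items with X overlaps P3: P8.
Via P8 — items with X overlaps P8: none.
Union: P8.

P8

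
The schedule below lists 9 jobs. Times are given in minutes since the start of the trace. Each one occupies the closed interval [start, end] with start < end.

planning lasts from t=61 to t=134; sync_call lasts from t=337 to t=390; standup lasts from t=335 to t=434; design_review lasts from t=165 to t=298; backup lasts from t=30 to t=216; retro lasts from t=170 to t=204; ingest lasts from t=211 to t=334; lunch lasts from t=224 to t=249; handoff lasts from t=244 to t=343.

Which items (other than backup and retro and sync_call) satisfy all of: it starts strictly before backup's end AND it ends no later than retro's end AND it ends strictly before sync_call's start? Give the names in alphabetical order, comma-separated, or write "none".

Conditions: its start is strictly before backup's end (X.start < t=216) AND its end is no later than retro's end (X.end <= t=204) AND its end is strictly before sync_call's start (X.end < t=337).
design_review: start t=165 < t=216? ✓; end t=298 <= t=204? ✗; end t=298 < t=337? ✓ → no.
handoff: start t=244 < t=216? ✗; end t=343 <= t=204? ✗; end t=343 < t=337? ✗ → no.
ingest: start t=211 < t=216? ✓; end t=334 <= t=204? ✗; end t=334 < t=337? ✓ → no.
lunch: start t=224 < t=216? ✗; end t=249 <= t=204? ✗; end t=249 < t=337? ✓ → no.
planning: start t=61 < t=216? ✓; end t=134 <= t=204? ✓; end t=134 < t=337? ✓ → yes.
standup: start t=335 < t=216? ✗; end t=434 <= t=204? ✗; end t=434 < t=337? ✗ → no.
Result: planning.

planning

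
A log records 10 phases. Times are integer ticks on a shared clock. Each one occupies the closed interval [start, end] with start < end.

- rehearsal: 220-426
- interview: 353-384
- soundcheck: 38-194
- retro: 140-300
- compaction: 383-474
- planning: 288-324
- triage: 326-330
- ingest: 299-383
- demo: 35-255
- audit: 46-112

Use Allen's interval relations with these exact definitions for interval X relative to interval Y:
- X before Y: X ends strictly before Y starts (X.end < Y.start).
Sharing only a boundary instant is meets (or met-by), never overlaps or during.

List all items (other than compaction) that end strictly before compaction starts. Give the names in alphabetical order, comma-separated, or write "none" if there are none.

Target compaction = [383, 474].
audit [46, 112] → before → yes.
demo [35, 255] → before → yes.
ingest [299, 383] → meets → no.
interview [353, 384] → overlaps → no.
planning [288, 324] → before → yes.
rehearsal [220, 426] → overlaps → no.
retro [140, 300] → before → yes.
soundcheck [38, 194] → before → yes.
triage [326, 330] → before → yes.
Result: audit, demo, planning, retro, soundcheck, triage.

audit, demo, planning, retro, soundcheck, triage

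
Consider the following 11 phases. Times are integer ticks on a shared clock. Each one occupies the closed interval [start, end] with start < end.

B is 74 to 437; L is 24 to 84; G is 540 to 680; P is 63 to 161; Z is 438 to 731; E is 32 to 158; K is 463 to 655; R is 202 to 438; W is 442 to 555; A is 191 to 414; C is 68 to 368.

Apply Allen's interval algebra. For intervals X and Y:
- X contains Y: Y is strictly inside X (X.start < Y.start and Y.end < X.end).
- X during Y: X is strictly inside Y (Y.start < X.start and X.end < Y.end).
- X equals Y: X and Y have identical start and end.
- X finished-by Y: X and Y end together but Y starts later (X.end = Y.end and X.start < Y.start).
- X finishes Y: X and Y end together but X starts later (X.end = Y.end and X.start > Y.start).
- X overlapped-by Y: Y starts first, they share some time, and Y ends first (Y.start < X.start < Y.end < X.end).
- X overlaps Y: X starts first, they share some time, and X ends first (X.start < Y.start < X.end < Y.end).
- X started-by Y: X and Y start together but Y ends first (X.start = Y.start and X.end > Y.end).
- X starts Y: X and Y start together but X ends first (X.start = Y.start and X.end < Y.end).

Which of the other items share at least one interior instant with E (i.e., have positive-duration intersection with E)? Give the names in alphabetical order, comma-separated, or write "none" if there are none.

Target E = [32, 158].
A [191, 414] → after → no.
B [74, 437] → overlapped-by → yes.
C [68, 368] → overlapped-by → yes.
G [540, 680] → after → no.
K [463, 655] → after → no.
L [24, 84] → overlaps → yes.
P [63, 161] → overlapped-by → yes.
R [202, 438] → after → no.
W [442, 555] → after → no.
Z [438, 731] → after → no.
Result: B, C, L, P.

B, C, L, P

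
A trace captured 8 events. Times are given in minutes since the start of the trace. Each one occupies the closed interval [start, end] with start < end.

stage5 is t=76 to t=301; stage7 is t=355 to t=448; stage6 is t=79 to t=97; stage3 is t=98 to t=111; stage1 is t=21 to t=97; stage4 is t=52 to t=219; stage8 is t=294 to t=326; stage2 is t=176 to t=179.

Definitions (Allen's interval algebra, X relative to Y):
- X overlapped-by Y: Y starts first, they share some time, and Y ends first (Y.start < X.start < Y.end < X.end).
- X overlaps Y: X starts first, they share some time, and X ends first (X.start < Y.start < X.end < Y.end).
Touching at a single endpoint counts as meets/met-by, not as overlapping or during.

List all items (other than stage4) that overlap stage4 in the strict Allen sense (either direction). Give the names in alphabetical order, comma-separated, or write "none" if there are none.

Target stage4 = [t=52, t=219].
stage1 [t=21, t=97] → overlaps → yes.
stage2 [t=176, t=179] → during → no.
stage3 [t=98, t=111] → during → no.
stage5 [t=76, t=301] → overlapped-by → yes.
stage6 [t=79, t=97] → during → no.
stage7 [t=355, t=448] → after → no.
stage8 [t=294, t=326] → after → no.
Result: stage1, stage5.

stage1, stage5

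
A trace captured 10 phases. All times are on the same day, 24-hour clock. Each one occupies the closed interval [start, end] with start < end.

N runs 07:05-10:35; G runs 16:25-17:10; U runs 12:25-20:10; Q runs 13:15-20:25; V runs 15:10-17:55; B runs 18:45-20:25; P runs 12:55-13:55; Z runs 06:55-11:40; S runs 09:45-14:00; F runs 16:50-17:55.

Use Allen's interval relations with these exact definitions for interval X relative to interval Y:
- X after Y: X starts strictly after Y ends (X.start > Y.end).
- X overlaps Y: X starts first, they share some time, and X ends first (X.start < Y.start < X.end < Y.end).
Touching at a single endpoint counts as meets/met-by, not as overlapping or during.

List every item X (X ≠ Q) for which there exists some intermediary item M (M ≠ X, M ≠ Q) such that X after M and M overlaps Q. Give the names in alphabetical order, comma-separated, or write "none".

B, F, G, V

Target Q = [13:15, 20:25].
Intermediaries M with M overlaps Q: P, S, U.
Via P — items with X after P: B, F, G, V.
Via S — items with X after S: B, F, G, V.
Via U — items with X after U: none.
Union: B, F, G, V.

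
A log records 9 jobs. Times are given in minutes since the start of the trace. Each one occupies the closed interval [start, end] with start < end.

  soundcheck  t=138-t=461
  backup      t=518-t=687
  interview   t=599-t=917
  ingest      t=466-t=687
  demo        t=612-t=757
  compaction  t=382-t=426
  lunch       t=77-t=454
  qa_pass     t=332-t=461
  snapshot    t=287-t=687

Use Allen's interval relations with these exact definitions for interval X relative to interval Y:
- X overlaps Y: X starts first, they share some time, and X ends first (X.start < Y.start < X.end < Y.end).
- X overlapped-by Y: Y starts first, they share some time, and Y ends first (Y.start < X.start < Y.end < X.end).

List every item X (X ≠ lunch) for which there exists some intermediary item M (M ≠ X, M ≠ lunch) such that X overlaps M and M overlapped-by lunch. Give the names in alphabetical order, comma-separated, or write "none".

Target lunch = [t=77, t=454].
Intermediaries M with M overlapped-by lunch: qa_pass, snapshot, soundcheck.
Via qa_pass — items with X overlaps qa_pass: none.
Via snapshot — items with X overlaps snapshot: soundcheck.
Via soundcheck — items with X overlaps soundcheck: none.
Union: soundcheck.

soundcheck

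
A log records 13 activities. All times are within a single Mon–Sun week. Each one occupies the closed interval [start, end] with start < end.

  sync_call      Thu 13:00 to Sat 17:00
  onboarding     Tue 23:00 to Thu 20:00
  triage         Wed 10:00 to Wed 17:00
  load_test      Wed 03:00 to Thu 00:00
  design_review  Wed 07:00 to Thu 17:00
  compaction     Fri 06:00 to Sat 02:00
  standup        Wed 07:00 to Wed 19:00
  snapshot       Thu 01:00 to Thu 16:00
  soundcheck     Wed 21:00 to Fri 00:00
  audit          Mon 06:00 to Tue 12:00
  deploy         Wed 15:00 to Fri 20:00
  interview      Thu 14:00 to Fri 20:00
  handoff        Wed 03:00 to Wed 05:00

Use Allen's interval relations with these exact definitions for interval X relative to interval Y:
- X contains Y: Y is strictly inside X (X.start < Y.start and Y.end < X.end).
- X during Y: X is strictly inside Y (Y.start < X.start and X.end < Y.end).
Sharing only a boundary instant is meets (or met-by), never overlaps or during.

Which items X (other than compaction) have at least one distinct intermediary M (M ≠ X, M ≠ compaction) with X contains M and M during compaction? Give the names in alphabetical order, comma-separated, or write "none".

none

Target compaction = [Fri 06:00, Sat 02:00].
Intermediaries M with M during compaction: none.
Union: none.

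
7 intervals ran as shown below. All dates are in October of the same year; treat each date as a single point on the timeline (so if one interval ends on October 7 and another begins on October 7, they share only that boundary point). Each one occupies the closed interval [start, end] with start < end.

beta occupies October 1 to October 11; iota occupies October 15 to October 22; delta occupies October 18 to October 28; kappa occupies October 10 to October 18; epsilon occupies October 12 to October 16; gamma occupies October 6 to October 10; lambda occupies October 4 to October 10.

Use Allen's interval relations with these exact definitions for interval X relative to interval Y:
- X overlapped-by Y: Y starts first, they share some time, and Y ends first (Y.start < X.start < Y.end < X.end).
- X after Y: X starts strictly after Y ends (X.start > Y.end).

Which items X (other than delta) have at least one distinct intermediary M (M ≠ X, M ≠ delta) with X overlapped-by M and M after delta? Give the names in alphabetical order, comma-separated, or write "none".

Target delta = [October 18, October 28].
Intermediaries M with M after delta: none.
Union: none.

none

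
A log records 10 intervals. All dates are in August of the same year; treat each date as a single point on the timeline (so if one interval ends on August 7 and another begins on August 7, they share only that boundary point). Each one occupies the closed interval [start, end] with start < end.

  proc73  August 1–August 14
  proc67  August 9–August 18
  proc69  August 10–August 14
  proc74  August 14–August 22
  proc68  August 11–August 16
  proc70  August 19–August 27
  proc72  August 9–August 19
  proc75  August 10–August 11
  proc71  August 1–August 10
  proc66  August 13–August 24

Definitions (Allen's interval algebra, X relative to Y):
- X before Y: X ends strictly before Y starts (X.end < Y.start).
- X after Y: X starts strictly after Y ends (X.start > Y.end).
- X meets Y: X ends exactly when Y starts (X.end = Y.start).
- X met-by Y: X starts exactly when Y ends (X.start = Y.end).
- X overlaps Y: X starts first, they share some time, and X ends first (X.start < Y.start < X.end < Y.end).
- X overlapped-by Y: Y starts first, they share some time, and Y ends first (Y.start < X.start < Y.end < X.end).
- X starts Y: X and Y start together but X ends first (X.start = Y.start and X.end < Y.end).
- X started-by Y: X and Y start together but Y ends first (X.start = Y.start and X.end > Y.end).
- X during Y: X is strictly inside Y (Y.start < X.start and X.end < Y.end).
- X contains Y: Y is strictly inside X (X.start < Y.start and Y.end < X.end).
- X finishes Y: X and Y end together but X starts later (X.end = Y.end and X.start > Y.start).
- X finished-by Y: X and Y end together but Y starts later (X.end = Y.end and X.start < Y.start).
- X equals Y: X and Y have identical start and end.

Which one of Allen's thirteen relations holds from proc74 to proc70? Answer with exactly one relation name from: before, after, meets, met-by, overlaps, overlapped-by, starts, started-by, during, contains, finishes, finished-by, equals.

overlaps

proc74 = [August 14, August 22]; proc70 = [August 19, August 27].
Compare endpoints: proc74.start < proc70.start, proc74.start < proc70.end, proc74.end > proc70.start, proc74.end < proc70.end.
That pattern is 'overlaps'.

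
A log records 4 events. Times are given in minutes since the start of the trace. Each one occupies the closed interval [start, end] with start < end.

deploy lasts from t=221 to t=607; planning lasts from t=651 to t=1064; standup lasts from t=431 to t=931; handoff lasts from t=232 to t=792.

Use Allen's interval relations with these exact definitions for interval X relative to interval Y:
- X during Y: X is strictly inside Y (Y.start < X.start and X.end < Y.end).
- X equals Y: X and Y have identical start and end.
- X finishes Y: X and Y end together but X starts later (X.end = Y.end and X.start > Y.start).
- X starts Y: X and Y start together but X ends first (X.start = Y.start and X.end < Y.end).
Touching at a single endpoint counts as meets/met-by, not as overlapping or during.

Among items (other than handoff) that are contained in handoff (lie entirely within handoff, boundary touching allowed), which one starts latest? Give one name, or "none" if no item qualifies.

Target handoff = [t=232, t=792].
deploy [t=221, t=607] → overlaps → excluded.
planning [t=651, t=1064] → overlapped-by → excluded.
standup [t=431, t=931] → overlapped-by → excluded.
No candidates → none.

none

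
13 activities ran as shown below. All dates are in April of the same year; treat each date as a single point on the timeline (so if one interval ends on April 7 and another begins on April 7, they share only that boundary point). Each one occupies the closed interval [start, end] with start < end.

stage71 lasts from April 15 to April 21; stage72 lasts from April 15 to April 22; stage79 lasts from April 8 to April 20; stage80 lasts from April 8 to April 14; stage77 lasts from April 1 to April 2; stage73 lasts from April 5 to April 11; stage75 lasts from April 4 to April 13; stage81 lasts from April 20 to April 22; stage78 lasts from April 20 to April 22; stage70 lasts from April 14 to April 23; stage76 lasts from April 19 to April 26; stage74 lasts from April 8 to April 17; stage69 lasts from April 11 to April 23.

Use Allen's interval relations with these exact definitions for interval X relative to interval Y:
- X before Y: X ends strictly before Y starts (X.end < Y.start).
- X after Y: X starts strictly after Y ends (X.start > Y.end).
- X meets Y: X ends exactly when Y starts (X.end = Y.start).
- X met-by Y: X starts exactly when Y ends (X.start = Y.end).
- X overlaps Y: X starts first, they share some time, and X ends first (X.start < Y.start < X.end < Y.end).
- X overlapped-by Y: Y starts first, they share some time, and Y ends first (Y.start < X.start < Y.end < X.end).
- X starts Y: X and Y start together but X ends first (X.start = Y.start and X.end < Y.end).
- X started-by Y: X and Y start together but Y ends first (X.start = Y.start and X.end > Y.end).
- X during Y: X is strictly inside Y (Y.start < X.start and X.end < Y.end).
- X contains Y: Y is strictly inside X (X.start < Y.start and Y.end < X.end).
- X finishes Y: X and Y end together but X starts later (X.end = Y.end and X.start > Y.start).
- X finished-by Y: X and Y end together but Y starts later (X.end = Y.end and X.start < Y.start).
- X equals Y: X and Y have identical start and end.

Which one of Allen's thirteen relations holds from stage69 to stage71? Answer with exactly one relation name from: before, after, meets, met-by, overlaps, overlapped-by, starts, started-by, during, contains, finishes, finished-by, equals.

contains

stage69 = [April 11, April 23]; stage71 = [April 15, April 21].
Compare endpoints: stage69.start < stage71.start, stage69.start < stage71.end, stage69.end > stage71.start, stage69.end > stage71.end.
That pattern is 'contains'.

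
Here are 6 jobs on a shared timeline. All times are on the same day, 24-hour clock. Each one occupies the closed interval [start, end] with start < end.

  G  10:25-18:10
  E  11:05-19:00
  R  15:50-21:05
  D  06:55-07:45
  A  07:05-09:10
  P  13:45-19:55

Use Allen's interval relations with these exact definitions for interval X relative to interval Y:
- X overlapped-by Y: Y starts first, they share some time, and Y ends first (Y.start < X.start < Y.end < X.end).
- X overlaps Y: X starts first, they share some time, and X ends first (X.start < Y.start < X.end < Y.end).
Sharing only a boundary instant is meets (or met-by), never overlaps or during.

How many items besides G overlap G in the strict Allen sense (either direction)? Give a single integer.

Target G = [10:25, 18:10].
A [07:05, 09:10] → before → no.
D [06:55, 07:45] → before → no.
E [11:05, 19:00] → overlapped-by → counts.
P [13:45, 19:55] → overlapped-by → counts.
R [15:50, 21:05] → overlapped-by → counts.
Total: 3.

3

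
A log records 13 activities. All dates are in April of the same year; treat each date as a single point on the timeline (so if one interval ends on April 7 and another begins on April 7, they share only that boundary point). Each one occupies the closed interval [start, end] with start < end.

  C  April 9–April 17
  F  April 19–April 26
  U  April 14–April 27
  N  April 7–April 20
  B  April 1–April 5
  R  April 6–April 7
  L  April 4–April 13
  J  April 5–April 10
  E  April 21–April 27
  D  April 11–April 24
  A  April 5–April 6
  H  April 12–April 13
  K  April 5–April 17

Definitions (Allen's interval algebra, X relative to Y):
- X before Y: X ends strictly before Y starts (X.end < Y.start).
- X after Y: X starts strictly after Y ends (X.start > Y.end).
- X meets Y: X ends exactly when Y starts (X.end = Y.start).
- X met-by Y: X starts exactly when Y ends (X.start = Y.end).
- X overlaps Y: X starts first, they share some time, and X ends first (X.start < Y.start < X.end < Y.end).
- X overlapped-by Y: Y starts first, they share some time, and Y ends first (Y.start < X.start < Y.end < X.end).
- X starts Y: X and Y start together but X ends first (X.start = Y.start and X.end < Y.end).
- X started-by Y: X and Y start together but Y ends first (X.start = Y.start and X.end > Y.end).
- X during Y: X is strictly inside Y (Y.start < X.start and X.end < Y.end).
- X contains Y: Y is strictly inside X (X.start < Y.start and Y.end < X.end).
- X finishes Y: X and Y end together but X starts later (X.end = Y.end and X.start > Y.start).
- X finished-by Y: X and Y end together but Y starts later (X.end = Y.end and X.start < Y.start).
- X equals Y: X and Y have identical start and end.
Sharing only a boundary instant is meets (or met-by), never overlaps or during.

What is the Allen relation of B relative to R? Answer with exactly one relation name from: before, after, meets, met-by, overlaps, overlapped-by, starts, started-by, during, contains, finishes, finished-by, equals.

before

B = [April 1, April 5]; R = [April 6, April 7].
Compare endpoints: B.start < R.start, B.start < R.end, B.end < R.start, B.end < R.end.
That pattern is 'before'.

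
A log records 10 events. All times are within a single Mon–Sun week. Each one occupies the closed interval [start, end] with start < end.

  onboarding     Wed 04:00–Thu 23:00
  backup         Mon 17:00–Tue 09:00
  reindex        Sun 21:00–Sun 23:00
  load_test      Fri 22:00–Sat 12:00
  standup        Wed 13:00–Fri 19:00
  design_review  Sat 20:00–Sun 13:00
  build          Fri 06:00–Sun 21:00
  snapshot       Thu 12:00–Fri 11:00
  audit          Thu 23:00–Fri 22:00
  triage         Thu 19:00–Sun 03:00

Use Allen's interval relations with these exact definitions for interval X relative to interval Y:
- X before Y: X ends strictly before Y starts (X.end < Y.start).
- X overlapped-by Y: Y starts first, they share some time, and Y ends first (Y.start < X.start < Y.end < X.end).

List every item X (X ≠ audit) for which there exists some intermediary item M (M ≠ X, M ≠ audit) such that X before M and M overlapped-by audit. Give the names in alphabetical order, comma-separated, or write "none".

Target audit = [Thu 23:00, Fri 22:00].
Intermediaries M with M overlapped-by audit: build.
Via build — items with X before build: backup, onboarding.
Union: backup, onboarding.

backup, onboarding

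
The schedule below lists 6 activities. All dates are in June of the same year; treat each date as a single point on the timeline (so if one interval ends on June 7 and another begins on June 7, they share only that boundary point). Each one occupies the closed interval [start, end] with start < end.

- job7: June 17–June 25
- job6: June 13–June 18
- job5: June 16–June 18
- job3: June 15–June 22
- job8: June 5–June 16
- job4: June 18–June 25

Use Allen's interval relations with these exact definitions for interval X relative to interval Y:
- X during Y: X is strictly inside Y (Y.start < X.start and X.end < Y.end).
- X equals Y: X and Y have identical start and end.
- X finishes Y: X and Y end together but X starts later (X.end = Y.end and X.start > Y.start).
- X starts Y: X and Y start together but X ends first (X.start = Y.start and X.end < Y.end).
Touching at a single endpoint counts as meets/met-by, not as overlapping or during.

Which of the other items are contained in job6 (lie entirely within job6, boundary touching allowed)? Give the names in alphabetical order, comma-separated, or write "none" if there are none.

job5

Target job6 = [June 13, June 18].
job3 [June 15, June 22] → overlapped-by → no.
job4 [June 18, June 25] → met-by → no.
job5 [June 16, June 18] → finishes → yes.
job7 [June 17, June 25] → overlapped-by → no.
job8 [June 5, June 16] → overlaps → no.
Result: job5.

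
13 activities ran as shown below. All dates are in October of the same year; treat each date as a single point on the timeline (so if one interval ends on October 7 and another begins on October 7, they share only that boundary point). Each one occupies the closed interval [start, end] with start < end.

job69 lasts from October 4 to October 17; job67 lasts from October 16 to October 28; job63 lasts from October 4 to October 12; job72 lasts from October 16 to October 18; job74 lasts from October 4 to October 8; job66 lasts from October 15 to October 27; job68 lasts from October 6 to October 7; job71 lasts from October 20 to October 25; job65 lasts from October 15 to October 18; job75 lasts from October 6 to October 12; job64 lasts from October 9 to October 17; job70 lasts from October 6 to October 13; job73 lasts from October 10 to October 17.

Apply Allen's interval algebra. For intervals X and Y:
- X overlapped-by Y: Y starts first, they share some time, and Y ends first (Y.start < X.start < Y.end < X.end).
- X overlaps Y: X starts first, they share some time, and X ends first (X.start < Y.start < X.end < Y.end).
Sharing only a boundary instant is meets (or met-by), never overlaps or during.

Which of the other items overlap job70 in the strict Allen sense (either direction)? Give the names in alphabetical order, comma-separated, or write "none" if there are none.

job63, job64, job73, job74

Target job70 = [October 6, October 13].
job63 [October 4, October 12] → overlaps → yes.
job64 [October 9, October 17] → overlapped-by → yes.
job65 [October 15, October 18] → after → no.
job66 [October 15, October 27] → after → no.
job67 [October 16, October 28] → after → no.
job68 [October 6, October 7] → starts → no.
job69 [October 4, October 17] → contains → no.
job71 [October 20, October 25] → after → no.
job72 [October 16, October 18] → after → no.
job73 [October 10, October 17] → overlapped-by → yes.
job74 [October 4, October 8] → overlaps → yes.
job75 [October 6, October 12] → starts → no.
Result: job63, job64, job73, job74.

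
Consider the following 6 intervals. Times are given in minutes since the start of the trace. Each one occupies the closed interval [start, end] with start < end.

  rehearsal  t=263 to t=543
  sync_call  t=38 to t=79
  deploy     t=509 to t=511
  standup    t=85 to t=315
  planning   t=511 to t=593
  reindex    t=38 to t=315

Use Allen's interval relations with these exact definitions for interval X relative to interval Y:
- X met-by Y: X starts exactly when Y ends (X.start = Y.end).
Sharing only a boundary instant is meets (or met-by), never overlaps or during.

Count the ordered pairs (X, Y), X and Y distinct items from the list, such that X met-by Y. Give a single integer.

Checking all 30 ordered pairs for relation 'met-by'; matching pairs in alphabetical order:
(planning, deploy): planning met-by deploy ✓
Count: 1.

1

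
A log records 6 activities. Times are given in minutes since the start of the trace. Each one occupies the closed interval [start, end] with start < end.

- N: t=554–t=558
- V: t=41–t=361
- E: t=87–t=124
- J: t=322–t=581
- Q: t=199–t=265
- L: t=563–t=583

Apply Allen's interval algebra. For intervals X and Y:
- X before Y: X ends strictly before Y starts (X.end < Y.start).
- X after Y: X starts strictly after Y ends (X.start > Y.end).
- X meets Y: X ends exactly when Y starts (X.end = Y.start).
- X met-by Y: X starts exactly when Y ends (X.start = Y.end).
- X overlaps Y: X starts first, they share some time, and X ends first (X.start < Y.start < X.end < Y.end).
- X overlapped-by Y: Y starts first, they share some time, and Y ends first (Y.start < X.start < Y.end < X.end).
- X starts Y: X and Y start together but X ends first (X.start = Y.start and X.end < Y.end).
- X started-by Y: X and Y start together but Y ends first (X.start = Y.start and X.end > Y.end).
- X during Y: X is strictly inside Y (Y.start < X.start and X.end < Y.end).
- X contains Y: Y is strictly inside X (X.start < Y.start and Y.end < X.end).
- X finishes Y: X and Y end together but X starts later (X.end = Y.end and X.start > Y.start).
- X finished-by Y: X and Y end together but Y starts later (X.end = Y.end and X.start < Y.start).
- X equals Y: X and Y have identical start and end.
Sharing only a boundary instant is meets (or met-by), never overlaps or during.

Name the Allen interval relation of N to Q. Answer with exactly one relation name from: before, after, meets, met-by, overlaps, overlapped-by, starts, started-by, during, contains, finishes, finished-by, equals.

after

N = [t=554, t=558]; Q = [t=199, t=265].
Compare endpoints: N.start > Q.start, N.start > Q.end, N.end > Q.start, N.end > Q.end.
That pattern is 'after'.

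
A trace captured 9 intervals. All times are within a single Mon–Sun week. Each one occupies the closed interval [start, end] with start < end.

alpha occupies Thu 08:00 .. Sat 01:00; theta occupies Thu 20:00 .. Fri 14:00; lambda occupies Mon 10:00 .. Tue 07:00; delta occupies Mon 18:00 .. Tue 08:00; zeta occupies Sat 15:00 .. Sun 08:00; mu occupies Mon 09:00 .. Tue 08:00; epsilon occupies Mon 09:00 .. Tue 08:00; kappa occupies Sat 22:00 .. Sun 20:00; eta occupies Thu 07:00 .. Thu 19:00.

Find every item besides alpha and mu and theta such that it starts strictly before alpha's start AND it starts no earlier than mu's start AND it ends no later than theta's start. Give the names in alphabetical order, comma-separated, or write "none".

delta, epsilon, eta, lambda

Conditions: its start is strictly before alpha's start (X.start < Thu 08:00) AND its start is no earlier than mu's start (X.start >= Mon 09:00) AND its end is no later than theta's start (X.end <= Thu 20:00).
delta: start Mon 18:00 < Thu 08:00? ✓; start Mon 18:00 >= Mon 09:00? ✓; end Tue 08:00 <= Thu 20:00? ✓ → yes.
epsilon: start Mon 09:00 < Thu 08:00? ✓; start Mon 09:00 >= Mon 09:00? ✓; end Tue 08:00 <= Thu 20:00? ✓ → yes.
eta: start Thu 07:00 < Thu 08:00? ✓; start Thu 07:00 >= Mon 09:00? ✓; end Thu 19:00 <= Thu 20:00? ✓ → yes.
kappa: start Sat 22:00 < Thu 08:00? ✗; start Sat 22:00 >= Mon 09:00? ✓; end Sun 20:00 <= Thu 20:00? ✗ → no.
lambda: start Mon 10:00 < Thu 08:00? ✓; start Mon 10:00 >= Mon 09:00? ✓; end Tue 07:00 <= Thu 20:00? ✓ → yes.
zeta: start Sat 15:00 < Thu 08:00? ✗; start Sat 15:00 >= Mon 09:00? ✓; end Sun 08:00 <= Thu 20:00? ✗ → no.
Result: delta, epsilon, eta, lambda.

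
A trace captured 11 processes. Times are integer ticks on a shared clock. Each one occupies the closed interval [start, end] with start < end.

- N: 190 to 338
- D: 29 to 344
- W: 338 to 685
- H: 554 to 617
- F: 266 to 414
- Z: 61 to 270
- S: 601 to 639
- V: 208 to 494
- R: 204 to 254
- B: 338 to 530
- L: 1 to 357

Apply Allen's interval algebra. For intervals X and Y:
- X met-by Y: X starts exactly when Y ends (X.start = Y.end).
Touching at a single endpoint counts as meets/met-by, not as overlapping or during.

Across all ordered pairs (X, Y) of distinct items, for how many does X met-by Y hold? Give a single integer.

2

Checking all 110 ordered pairs for relation 'met-by'; matching pairs in alphabetical order:
(B, N): B met-by N ✓
(W, N): W met-by N ✓
Count: 2.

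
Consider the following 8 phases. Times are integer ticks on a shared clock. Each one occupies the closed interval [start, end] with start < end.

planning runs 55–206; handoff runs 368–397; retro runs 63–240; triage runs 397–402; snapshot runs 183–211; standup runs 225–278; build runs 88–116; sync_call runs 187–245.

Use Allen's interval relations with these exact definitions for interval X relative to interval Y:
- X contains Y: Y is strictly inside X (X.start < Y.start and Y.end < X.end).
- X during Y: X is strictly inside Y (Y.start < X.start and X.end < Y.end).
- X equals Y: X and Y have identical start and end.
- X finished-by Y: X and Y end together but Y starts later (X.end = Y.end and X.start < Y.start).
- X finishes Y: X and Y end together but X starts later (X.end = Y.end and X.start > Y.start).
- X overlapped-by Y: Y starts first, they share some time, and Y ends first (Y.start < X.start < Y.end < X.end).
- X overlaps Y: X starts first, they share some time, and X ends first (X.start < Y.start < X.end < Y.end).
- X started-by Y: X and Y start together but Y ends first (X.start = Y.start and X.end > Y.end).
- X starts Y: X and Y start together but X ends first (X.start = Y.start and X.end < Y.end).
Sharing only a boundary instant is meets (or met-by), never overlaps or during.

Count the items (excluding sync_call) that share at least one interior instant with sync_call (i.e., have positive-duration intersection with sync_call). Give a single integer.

4

Target sync_call = [187, 245].
build [88, 116] → before → no.
handoff [368, 397] → after → no.
planning [55, 206] → overlaps → counts.
retro [63, 240] → overlaps → counts.
snapshot [183, 211] → overlaps → counts.
standup [225, 278] → overlapped-by → counts.
triage [397, 402] → after → no.
Total: 4.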